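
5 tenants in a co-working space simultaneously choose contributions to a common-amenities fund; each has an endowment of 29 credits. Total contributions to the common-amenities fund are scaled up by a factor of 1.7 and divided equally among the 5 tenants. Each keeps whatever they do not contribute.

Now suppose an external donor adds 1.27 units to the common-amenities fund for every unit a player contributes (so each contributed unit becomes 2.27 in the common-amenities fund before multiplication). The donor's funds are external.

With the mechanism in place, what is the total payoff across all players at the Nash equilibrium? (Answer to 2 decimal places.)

With the mechanism, a contributed unit returns 1.7 × 2.27 / 5 = 0.7718 per unit of net cost — still below 1 — so contributing 0 remains dominant for every player.
Everyone keeps their endowment and the group total is 5 × 29 = 145.

145.00 credits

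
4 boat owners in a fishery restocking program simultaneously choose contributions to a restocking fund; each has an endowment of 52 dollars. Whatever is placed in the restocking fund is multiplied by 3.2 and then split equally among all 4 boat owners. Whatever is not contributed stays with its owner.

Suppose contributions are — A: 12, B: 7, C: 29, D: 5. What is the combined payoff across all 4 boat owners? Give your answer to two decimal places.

Total contributed: 12 + 7 + 29 + 5 = 53; total kept: 4 × 52 − 53 = 155.
The restocking fund pays out 3.2 × 53 = 169.60 in aggregate.
Group total = 155 + 169.60 = 324.60.

324.60 dollars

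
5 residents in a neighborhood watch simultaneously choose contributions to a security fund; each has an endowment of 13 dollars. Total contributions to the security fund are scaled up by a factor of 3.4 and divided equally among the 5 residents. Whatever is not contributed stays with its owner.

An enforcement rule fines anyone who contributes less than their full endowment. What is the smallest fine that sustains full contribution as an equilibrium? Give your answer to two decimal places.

Given the others contribute fully, the best deviation is to contribute 0 (any partial contribution still incurs the fine and gives up units whose private return 0.6800 is below 1).
Deviating from 13 to 0 saves 13 dollars but forfeits the deviator's share of the drop in the security fund: 3.4/5 × 13 = 8.84.
So the deviation gain is 13 − 8.84 = 4.16, and the fine must be at least 4.16 dollars to wipe it out.

4.16 dollars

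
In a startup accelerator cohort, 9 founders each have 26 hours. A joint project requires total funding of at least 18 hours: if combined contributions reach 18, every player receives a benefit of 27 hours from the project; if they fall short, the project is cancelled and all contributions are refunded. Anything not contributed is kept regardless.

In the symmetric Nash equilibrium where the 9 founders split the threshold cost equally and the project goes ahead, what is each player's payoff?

51 hours

Equal share of the threshold: 18/9 = 2.
At this profile no one gains by cutting their contribution: any cut drops the total below 18, the project is cancelled, contributions are refunded, and the deviator ends with 26, which is less than 26 − 2 + 27 = 51. Contributing more than 2 just wastes the excess. So contributing exactly 2 is a best response.
Each player's payoff: 26 − 2 + 27 = 51.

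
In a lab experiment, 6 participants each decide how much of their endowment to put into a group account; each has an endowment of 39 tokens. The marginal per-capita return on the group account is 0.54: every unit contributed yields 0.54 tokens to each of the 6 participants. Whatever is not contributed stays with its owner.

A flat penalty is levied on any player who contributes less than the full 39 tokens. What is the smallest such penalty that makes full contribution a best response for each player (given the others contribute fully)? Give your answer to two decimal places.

17.94 tokens

Given the others contribute fully, the best deviation is to contribute 0 (any partial contribution still incurs the fine and gives up units whose private return 0.54 is below 1).
Deviating from 39 to 0 saves 39 tokens but forfeits the deviator's share of the drop in the group account: 0.54 × 39 = 21.06.
So the deviation gain is 39 − 21.06 = 17.94, and the fine must be at least 17.94 tokens to wipe it out.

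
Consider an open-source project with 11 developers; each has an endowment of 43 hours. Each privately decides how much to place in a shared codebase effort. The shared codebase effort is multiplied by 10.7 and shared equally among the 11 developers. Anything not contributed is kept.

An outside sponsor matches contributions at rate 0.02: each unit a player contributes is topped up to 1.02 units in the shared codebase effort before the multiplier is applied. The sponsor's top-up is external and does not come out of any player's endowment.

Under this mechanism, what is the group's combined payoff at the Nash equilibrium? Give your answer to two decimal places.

473.00 hours

With the mechanism, a contributed unit returns 10.7 × 1.02 / 11 = 0.9922 per unit of net cost — still below 1 — so contributing 0 remains dominant for every player.
Everyone keeps their endowment and the group total is 11 × 43 = 473.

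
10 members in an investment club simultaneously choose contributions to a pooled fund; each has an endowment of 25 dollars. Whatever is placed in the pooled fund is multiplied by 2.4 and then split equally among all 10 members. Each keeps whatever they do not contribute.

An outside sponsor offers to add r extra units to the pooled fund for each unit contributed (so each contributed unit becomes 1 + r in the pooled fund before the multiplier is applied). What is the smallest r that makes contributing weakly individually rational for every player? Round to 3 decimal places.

With matching at rate r, one contributed unit becomes (1 + r) in the pooled fund and returns 2.4 × (1 + r) / 10 to the contributor.
Setting this equal to 1: 1 + r = 10/2.4 = 4.1667.
So the minimum matching rate is r = 4.1667 − 1 = 3.167.

3.167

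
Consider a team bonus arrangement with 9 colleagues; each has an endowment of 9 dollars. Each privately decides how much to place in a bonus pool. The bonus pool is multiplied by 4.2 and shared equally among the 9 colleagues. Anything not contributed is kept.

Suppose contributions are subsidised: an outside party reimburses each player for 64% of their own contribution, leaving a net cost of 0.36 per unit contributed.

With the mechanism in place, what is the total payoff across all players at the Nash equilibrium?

Under the mechanism each unit contributed yields (4.2/9) / 0.36 = 1.2963 back to its contributor per unit of net cost, which exceeds 1, making full contribution the dominant choice for everyone.
At the Nash equilibrium everyone contributes 9. Group total payoff = 9 × (9 × 0.64 + 4.2 × 9) = 392.04.

392.04 dollars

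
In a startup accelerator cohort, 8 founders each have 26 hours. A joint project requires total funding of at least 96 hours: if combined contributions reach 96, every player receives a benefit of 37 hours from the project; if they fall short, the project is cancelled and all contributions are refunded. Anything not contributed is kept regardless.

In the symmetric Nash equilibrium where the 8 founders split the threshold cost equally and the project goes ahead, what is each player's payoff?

Equal share of the threshold: 96/8 = 12.
At this profile no one gains by cutting their contribution: any cut drops the total below 96, the project is cancelled, contributions are refunded, and the deviator ends with 26, which is less than 26 − 12 + 37 = 51. Contributing more than 12 just wastes the excess. So contributing exactly 12 is a best response.
Each player's payoff: 26 − 12 + 37 = 51.

51 hours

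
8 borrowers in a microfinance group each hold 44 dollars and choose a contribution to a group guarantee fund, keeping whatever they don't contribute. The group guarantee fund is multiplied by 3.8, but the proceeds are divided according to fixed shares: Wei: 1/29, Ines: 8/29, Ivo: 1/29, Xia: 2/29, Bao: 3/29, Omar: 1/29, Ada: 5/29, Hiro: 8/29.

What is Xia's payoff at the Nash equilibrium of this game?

67.06 dollars

Each unit j contributes comes back to j as 3.8 × (j's share), so j prefers to contribute only if that share exceeds 1/3.8 = 0.2632; otherwise keeping the unit dominates.
Ines and Hiro are above the threshold, contributing 44 each; the remaining 6 contribute 0. Total contributed: 88.
Xia keeps 44 and receives 3.8 × 88 × 2/29 = 23.06 from the group guarantee fund, for a payoff of 67.06.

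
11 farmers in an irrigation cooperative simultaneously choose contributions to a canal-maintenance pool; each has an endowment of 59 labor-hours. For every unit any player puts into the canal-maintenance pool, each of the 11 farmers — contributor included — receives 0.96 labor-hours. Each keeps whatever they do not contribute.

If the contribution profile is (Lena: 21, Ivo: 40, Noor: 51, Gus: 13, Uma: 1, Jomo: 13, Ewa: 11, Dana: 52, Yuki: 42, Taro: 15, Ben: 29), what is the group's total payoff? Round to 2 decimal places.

3402.28 labor-hours

Total contributed: 21 + 40 + 51 + 13 + 1 + 13 + 11 + 52 + 42 + 15 + 29 = 288; total kept: 11 × 59 − 288 = 361.
The canal-maintenance pool pays out 0.96 × 11 × 288 = 3041.28 in aggregate.
Group total = 361 + 3041.28 = 3402.28.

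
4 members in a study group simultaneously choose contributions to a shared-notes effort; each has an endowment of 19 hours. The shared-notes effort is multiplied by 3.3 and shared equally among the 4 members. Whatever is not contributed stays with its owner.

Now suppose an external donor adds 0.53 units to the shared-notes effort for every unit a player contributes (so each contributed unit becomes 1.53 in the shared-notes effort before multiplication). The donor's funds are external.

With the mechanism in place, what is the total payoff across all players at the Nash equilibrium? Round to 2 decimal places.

383.72 hours

The effective private return per unit is now 3.3 × 1.53 / 4 = 1.2623 > 1, so every player's dominant strategy flips to full contribution.
So the Nash equilibrium is full contribution by all 4; the group earns 3.3 × 1.53 × 76 = 383.72.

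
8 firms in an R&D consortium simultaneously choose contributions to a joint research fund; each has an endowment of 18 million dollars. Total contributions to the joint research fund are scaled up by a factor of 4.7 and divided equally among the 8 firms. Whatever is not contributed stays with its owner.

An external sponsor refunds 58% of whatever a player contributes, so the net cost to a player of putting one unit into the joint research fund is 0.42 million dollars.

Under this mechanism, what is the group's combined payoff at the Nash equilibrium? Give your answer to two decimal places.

760.32 million dollars

With the mechanism, a contributed unit returns (4.7/8) / 0.42 = 1.3988 per unit of net cost to the contributor — now above 1 — so contributing fully is weakly dominant for every player.
So the Nash equilibrium is full contribution by all 8; the group earns 8 × (18 × 0.58 + 4.7 × 18) = 760.32.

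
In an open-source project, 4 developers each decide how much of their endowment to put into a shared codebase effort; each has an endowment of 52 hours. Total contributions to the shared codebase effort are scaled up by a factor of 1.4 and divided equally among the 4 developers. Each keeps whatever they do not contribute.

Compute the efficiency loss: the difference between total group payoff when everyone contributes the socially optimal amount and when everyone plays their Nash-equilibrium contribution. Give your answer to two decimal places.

83.20 hours

Each contributed unit returns 1.4/4 = 0.3500 to its contributor — below 1 — so contributing 0 is dominant for every player. At the Nash equilibrium everyone keeps their 52, and the group total is 4 × 52 = 208.
Each contributed unit returns 1.400 to the group as a whole (0.3500 to each of 4 players), which exceeds 1, so the social optimum is full contribution: group total = 1.400 × 208 = 291.20.
Efficiency loss = 291.20 − 208 = 83.20.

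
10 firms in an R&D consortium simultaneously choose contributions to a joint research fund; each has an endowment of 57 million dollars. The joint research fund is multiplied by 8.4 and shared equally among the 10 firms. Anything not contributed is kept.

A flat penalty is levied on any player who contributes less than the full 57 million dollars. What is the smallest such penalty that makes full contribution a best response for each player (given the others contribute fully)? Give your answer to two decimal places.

9.12 million dollars

Given the others contribute fully, the best deviation is to contribute 0 (any partial contribution still incurs the fine and gives up units whose private return 0.8400 is below 1).
Deviating from 57 to 0 saves 57 million dollars but forfeits the deviator's share of the drop in the joint research fund: 8.4/10 × 57 = 47.88.
So the deviation gain is 57 − 47.88 = 9.12, and the fine must be at least 9.12 million dollars to wipe it out.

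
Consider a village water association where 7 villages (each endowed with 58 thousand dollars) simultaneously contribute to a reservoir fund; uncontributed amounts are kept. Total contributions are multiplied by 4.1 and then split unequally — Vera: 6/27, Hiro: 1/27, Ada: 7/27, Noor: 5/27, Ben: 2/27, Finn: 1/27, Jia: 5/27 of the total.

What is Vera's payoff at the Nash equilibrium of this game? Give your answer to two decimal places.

Each unit j contributes comes back to j as 4.1 × (j's share), so j prefers to contribute only if that share exceeds 1/4.1 = 0.2439; otherwise keeping the unit dominates.
Ada alone (share 7/27) is above the threshold, contributing 58; the remaining 6 contribute 0. Total contributed: 58.
Vera keeps 58 and receives 4.1 × 58 × 6/27 = 52.84 from the reservoir fund, for a payoff of 110.84.

110.84 thousand dollars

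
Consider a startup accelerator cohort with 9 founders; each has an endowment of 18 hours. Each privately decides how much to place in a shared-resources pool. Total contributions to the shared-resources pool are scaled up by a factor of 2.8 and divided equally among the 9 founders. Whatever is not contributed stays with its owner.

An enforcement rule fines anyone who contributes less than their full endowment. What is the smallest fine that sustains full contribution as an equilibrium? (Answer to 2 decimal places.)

Given the others contribute fully, the best deviation is to contribute 0 (any partial contribution still incurs the fine and gives up units whose private return 0.3111 is below 1).
Deviating from 18 to 0 saves 18 hours but forfeits the deviator's share of the drop in the shared-resources pool: 2.8/9 × 18 = 5.60.
So the deviation gain is 18 − 5.60 = 12.40, and the fine must be at least 12.40 hours to wipe it out.

12.40 hours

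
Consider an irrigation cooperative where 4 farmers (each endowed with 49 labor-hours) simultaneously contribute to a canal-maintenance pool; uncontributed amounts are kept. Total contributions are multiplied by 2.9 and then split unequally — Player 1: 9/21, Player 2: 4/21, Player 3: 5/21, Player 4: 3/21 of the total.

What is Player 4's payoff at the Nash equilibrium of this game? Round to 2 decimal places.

69.30 labor-hours

For player j, contributing a unit is worthwhile iff 2.9 × (j's share) ≥ 1, i.e. iff j's share is at least 0.3448.
The only share above 0.3448 is Player 1's 9/21, contributing 49; the remaining 3 contribute 0. Total contributed: 49.
Player 4 keeps 49 and receives 2.9 × 49 × 3/21 = 20.30 from the canal-maintenance pool, for a payoff of 69.30.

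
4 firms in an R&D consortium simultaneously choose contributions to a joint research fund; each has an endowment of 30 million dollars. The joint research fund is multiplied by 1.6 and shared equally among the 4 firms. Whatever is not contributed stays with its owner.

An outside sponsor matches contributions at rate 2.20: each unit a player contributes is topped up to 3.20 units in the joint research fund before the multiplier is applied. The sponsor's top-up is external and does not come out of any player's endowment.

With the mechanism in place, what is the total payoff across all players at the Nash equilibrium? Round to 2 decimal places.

614.40 million dollars

Under the mechanism each unit contributed yields 1.6 × 3.20 / 4 = 1.2800 back to its contributor per unit of net cost, which exceeds 1, making full contribution the dominant choice for everyone.
So the Nash equilibrium is full contribution by all 4; the group earns 1.6 × 3.20 × 120 = 614.40.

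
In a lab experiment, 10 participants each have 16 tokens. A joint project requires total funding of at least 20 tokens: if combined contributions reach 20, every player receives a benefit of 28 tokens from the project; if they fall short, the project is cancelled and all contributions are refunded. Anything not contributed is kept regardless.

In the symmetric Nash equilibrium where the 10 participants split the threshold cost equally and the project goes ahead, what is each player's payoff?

Equal share of the threshold: 20/10 = 2.
At this profile no one gains by cutting their contribution: any cut drops the total below 20, the project is cancelled, contributions are refunded, and the deviator ends with 16, which is less than 16 − 2 + 28 = 42. Contributing more than 2 just wastes the excess. So contributing exactly 2 is a best response.
Each player's payoff: 16 − 2 + 28 = 42.

42 tokens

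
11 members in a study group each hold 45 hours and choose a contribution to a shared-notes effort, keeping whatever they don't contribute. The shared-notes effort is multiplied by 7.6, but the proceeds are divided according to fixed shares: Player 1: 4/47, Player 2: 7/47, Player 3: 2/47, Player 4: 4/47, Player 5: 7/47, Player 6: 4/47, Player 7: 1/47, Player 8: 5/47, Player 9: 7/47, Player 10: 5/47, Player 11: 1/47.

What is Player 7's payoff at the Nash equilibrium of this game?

66.83 hours

Each unit j contributes comes back to j as 7.6 × (j's share), so j prefers to contribute only if that share exceeds 1/7.6 = 0.1316; otherwise keeping the unit dominates.
Player 2, Player 5 and Player 9 are above the threshold, contributing 45 each; the remaining 8 contribute 0. Total contributed: 135.
Player 7 keeps 45 and receives 7.6 × 135 × 1/47 = 21.83 from the shared-notes effort, for a payoff of 66.83.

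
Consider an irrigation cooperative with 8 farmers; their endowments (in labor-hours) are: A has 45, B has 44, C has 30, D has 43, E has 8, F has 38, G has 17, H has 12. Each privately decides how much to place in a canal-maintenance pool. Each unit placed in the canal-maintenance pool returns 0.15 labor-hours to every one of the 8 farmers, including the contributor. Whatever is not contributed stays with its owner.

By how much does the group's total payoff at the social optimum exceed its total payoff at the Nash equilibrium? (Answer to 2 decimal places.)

47.40 labor-hours

The private return per contributed unit is 0.15 < 1 for everyone, so the Nash equilibrium is zero contribution and the group total is Σ E_j = 45 + 44 + 30 + 43 + 8 + 38 + 17 + 12 = 237.
Each contributed unit returns 1.200 to the group, so the social optimum is full contribution by everyone: group total = 1.200 × 237 = 284.40.
Efficiency loss = (1.200 − 1) × 237 = 47.40.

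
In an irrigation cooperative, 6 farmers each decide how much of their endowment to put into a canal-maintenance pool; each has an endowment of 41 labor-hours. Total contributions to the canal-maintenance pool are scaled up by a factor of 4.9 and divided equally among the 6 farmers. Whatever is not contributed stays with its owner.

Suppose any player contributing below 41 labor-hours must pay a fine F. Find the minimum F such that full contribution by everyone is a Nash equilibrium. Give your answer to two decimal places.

Given the others contribute fully, the best deviation is to contribute 0 (any partial contribution still incurs the fine and gives up units whose private return 0.8167 is below 1).
Deviating from 41 to 0 saves 41 labor-hours but forfeits the deviator's share of the drop in the canal-maintenance pool: 4.9/6 × 41 = 33.48.
So the deviation gain is 41 − 33.48 = 7.52, and the fine must be at least 7.52 labor-hours to wipe it out.

7.52 labor-hours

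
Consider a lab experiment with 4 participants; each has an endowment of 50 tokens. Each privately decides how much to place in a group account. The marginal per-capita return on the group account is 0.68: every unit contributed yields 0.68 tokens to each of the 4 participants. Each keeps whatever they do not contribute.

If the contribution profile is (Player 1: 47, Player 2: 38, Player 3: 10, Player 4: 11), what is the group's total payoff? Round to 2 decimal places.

382.32 tokens

Total contributed: 47 + 38 + 10 + 11 = 106; total kept: 4 × 50 − 106 = 94.
The group account pays out 0.68 × 4 × 106 = 288.32 in aggregate.
Group total = 94 + 288.32 = 382.32.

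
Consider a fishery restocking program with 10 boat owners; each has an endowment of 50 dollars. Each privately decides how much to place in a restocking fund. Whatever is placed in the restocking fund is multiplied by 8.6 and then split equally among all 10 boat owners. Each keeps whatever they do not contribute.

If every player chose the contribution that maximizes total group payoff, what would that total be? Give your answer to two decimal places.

Each contributed unit returns 8.600 to the group as a whole (0.8600 to each of 10 players), which exceeds 1, so the social optimum is full contribution: group total = 8.600 × 500 = 4300.00.

4300.00 dollars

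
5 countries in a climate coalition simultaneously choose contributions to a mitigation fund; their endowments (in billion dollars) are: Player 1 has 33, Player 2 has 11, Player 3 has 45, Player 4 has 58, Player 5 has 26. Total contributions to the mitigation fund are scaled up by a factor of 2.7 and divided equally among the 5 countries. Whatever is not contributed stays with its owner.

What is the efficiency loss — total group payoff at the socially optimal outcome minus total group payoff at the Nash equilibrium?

294.10 billion dollars

The private return per contributed unit is 2.7/5 = 0.5400 < 1 for every player regardless of endowment, so the Nash equilibrium is zero contribution and the group total is Σ E_j = 33 + 11 + 45 + 58 + 26 = 173.
Each contributed unit returns 2.700 to the group, so the social optimum is full contribution by everyone: group total = 2.700 × 173 = 467.10.
Efficiency loss = (2.700 − 1) × 173 = 294.10.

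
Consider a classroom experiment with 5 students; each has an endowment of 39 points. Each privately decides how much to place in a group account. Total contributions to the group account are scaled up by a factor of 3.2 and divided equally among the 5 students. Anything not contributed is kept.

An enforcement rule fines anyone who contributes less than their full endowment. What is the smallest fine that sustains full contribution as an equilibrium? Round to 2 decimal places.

Given the others contribute fully, the best deviation is to contribute 0 (any partial contribution still incurs the fine and gives up units whose private return 0.6400 is below 1).
Deviating from 39 to 0 saves 39 points but forfeits the deviator's share of the drop in the group account: 3.2/5 × 39 = 24.96.
So the deviation gain is 39 − 24.96 = 14.04, and the fine must be at least 14.04 points to wipe it out.

14.04 points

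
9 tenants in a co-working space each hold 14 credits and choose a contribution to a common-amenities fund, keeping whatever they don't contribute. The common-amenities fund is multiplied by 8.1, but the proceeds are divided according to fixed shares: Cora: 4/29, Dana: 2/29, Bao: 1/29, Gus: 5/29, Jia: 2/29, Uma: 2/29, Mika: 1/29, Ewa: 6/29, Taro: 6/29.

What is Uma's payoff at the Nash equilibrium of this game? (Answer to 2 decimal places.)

45.28 credits

Player j's private return per contributed unit is 8.1 × (j's share). Contributing is weakly dominant for j when that share is at least 1/8.1 = 0.1235, and contributing 0 is dominant otherwise.
Cora, Gus, Ewa and Taro clear that bar, contributing 14 each; the remaining 5 contribute 0. Total contributed: 56.
Uma keeps 14 and receives 8.1 × 56 × 2/29 = 31.28 from the common-amenities fund, for a payoff of 45.28.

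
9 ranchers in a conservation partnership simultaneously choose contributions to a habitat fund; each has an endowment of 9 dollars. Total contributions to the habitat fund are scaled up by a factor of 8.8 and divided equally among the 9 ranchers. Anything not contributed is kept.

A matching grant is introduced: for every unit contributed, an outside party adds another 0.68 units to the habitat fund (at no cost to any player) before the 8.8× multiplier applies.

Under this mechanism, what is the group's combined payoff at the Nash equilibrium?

With the mechanism, a contributed unit returns 8.8 × 1.68 / 9 = 1.6427 per unit of net cost to the contributor — now above 1 — so contributing fully is weakly dominant for every player.
At the Nash equilibrium everyone contributes 9. Group total payoff = 8.8 × 1.68 × 81 = 1197.50.

1197.50 dollars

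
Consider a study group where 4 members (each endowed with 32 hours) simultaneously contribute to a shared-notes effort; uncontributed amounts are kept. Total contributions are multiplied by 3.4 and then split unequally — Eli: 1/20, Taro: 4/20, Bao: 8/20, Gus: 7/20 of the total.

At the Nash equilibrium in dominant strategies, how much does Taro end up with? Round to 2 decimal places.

75.52 hours

For player j, contributing a unit is worthwhile iff 3.4 × (j's share) ≥ 1, i.e. iff j's share is at least 0.2941.
The shares above 0.2941 belong to Bao and Gus, contributing 32 each; the remaining 2 contribute 0. Total contributed: 64.
Taro keeps 32 and receives 3.4 × 64 × 4/20 = 43.52 from the shared-notes effort, for a payoff of 75.52.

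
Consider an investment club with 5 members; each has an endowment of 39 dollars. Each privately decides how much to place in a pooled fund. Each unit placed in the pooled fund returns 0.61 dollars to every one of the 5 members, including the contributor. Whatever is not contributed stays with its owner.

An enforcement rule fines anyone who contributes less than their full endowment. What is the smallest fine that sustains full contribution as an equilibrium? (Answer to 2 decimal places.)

15.21 dollars

Given the others contribute fully, the best deviation is to contribute 0 (any partial contribution still incurs the fine and gives up units whose private return 0.61 is below 1).
Deviating from 39 to 0 saves 39 dollars but forfeits the deviator's share of the drop in the pooled fund: 0.61 × 39 = 23.79.
So the deviation gain is 39 − 23.79 = 15.21, and the fine must be at least 15.21 dollars to wipe it out.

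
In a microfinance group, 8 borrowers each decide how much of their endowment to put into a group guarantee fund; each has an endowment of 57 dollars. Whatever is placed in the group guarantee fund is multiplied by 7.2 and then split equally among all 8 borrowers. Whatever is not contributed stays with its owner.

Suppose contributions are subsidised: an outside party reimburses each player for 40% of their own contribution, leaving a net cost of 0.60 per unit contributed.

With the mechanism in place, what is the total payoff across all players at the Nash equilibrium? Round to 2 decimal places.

The effective private return per unit is now (7.2/8) / 0.60 = 1.5000 > 1, so every player's dominant strategy flips to full contribution.
At the Nash equilibrium everyone contributes 57. Group total payoff = 8 × (57 × 0.40 + 7.2 × 57) = 3465.60.

3465.60 dollars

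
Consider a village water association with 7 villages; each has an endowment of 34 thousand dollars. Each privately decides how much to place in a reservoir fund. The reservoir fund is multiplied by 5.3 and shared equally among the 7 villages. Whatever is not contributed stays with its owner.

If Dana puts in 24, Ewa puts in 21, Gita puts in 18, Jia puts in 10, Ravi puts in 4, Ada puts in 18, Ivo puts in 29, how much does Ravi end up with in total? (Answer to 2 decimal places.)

Total contributed: 24 + 21 + 18 + 10 + 4 + 18 + 29 = 124.
Each receives 5.3 × 124 / 7 = 93.89 from the reservoir fund.
Ravi keeps 34 − 4 = 30, so Ravi's payoff is 30 + 93.89 = 123.89.

123.89 thousand dollars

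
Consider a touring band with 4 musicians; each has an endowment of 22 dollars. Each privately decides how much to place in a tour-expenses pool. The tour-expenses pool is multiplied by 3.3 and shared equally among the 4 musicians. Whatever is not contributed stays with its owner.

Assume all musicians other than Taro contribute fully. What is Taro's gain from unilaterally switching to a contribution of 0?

Switching from a contribution of 22 to 0 lets Taro keep an extra 22 dollars, but lowers the tour-expenses pool by 22, which costs Taro their own share of that drop: 3.3/4 × 22 = 18.15.
Net gain = 22 − 18.15 = 3.85. The private return per contributed unit (0.8250) is below 1, so free-riding is indeed the best response regardless of what the others do.

3.85 dollars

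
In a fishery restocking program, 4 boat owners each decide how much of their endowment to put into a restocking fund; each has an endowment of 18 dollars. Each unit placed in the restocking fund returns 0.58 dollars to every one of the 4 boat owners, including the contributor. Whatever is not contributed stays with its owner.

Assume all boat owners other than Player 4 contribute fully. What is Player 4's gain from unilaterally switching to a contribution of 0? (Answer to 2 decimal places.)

7.56 dollars

Switching from a contribution of 18 to 0 lets Player 4 keep an extra 18 dollars, but lowers the restocking fund by 18, which costs Player 4 their own share of that drop: 0.58 × 18 = 10.44.
Net gain = 18 − 10.44 = 7.56. The private return per contributed unit (0.58) is below 1, so free-riding is indeed the best response regardless of what the others do.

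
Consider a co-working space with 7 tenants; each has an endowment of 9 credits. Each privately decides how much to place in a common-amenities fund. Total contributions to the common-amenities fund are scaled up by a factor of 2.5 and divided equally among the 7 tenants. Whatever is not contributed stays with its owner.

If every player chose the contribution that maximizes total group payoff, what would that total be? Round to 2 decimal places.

Each contributed unit returns 2.500 to the group as a whole (0.3571 to each of 7 players), which exceeds 1, so the social optimum is full contribution: group total = 2.500 × 63 = 157.50.

157.50 credits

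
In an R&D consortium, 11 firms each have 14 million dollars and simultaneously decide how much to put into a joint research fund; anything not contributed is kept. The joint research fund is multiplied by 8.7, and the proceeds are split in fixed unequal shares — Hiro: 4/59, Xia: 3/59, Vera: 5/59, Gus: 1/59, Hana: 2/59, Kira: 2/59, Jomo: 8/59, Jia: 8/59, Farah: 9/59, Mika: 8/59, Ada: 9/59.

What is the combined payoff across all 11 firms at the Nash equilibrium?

Each unit j contributes comes back to j as 8.7 × (j's share), so j prefers to contribute only if that share exceeds 1/8.7 = 0.1149; otherwise keeping the unit dominates.
Jomo, Jia, Farah, Mika and Ada are above the threshold, contributing 14 each; the remaining 6 contribute 0. Total contributed: 70.
The joint research fund pays out 8.7 × 70 = 609.00 in total (split across the unequal shares, but the aggregate is all that matters for the group sum).
The 6 free-riders keep 14 each, adding 84. Group total = 84 + 609.00 = 693.00.

693.00 million dollars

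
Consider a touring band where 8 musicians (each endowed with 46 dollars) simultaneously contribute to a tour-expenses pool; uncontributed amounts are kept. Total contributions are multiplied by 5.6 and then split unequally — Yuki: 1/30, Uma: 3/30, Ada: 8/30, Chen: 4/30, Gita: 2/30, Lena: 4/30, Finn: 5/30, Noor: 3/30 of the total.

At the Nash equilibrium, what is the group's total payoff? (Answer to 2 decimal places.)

579.60 dollars

Player j's private return per contributed unit is 5.6 × (j's share). Contributing is weakly dominant for j when that share is at least 1/5.6 = 0.1786, and contributing 0 is dominant otherwise.
The only share above 0.1786 is Ada's 8/30, contributing 46; the remaining 7 contribute 0. Total contributed: 46.
The tour-expenses pool pays out 5.6 × 46 = 257.60 in total (split across the unequal shares, but the aggregate is all that matters for the group sum).
The 7 free-riders keep 46 each, adding 322. Group total = 322 + 257.60 = 579.60.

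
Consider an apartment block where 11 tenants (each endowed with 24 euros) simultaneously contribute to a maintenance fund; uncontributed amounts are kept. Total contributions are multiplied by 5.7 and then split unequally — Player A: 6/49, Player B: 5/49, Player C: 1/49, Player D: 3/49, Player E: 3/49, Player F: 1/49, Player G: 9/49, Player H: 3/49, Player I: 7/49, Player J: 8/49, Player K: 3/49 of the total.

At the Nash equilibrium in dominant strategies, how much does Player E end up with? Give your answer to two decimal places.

For player j, contributing a unit is worthwhile iff 5.7 × (j's share) ≥ 1, i.e. iff j's share is at least 0.1754.
Only Player G (9/49) clears that bar, contributing 24; the remaining 10 contribute 0. Total contributed: 24.
Player E keeps 24 and receives 5.7 × 24 × 3/49 = 8.38 from the maintenance fund, for a payoff of 32.38.

32.38 euros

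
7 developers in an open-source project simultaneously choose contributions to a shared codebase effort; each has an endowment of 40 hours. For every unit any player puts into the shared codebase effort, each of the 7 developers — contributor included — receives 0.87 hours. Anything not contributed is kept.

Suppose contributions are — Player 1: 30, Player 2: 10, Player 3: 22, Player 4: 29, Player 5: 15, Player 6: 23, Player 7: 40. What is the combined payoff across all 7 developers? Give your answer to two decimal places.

1140.21 hours

Total contributed: 30 + 10 + 22 + 29 + 15 + 23 + 40 = 169; total kept: 7 × 40 − 169 = 111.
The shared codebase effort pays out 0.87 × 7 × 169 = 1029.21 in aggregate.
Group total = 111 + 1029.21 = 1140.21.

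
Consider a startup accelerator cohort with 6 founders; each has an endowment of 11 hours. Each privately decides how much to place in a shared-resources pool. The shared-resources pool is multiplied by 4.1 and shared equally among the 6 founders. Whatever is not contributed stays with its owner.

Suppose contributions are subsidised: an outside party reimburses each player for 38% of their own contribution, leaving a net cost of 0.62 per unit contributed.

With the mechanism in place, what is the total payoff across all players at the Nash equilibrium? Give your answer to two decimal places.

Under the mechanism each unit contributed yields (4.1/6) / 0.62 = 1.1022 back to its contributor per unit of net cost, which exceeds 1, making full contribution the dominant choice for everyone.
At the Nash equilibrium everyone contributes 11. Group total payoff = 6 × (11 × 0.38 + 4.1 × 11) = 295.68.

295.68 hours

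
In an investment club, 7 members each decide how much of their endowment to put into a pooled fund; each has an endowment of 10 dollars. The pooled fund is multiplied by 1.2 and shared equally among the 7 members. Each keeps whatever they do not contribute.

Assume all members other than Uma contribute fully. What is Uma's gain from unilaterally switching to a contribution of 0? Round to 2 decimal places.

Switching from a contribution of 10 to 0 lets Uma keep an extra 10 dollars, but lowers the pooled fund by 10, which costs Uma their own share of that drop: 1.2/7 × 10 = 1.71.
Net gain = 10 − 1.71 = 8.29. The private return per contributed unit (0.1714) is below 1, so free-riding is indeed the best response regardless of what the others do.

8.29 dollars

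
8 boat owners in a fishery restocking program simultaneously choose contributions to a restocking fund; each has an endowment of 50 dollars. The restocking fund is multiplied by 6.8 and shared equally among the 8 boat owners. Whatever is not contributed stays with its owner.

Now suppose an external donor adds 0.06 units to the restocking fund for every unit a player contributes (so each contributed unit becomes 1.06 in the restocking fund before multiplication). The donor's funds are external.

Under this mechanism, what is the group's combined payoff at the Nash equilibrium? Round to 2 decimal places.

With the mechanism, a contributed unit returns 6.8 × 1.06 / 8 = 0.9010 per unit of net cost — still below 1 — so contributing 0 remains dominant for every player.
At the Nash equilibrium no one contributes; group total payoff = 8 × 50 = 400.

400.00 dollars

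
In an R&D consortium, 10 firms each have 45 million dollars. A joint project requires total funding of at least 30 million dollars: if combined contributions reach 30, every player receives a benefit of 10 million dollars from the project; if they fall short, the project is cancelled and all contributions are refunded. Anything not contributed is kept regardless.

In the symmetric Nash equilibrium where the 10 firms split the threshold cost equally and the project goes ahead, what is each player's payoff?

52 million dollars

Equal share of the threshold: 30/10 = 3.
At this profile no one gains by cutting their contribution: any cut drops the total below 30, the project is cancelled, contributions are refunded, and the deviator ends with 45, which is less than 45 − 3 + 10 = 52. Contributing more than 3 just wastes the excess. So contributing exactly 3 is a best response.
Each player's payoff: 45 − 3 + 10 = 52.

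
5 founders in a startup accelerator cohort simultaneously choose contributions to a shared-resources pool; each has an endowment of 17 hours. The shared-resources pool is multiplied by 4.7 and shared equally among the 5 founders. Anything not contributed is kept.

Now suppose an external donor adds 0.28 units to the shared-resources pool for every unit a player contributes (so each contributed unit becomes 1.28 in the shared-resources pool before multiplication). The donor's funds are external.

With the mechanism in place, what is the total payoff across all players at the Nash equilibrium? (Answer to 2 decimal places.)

With the mechanism, a contributed unit returns 4.7 × 1.28 / 5 = 1.2032 per unit of net cost to the contributor — now above 1 — so contributing fully is weakly dominant for every player.
At the Nash equilibrium everyone contributes 17. Group total payoff = 4.7 × 1.28 × 85 = 511.36.

511.36 hours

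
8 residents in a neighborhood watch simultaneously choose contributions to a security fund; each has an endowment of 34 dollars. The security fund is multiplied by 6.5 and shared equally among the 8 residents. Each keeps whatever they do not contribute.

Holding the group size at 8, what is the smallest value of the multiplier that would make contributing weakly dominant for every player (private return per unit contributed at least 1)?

A contributed unit returns (multiplier)/8 to its contributor.
This reaches 1 exactly when the multiplier is 8.

8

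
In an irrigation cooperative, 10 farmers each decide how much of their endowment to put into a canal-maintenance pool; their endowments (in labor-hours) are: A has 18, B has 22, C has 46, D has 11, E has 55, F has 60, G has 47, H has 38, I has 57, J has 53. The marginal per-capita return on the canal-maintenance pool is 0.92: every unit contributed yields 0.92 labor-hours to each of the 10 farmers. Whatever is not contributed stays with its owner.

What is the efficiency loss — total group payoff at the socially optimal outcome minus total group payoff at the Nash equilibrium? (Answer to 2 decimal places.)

3337.40 labor-hours

The private return per contributed unit is 0.92 < 1 for everyone, so the Nash equilibrium is zero contribution and the group total is Σ E_j = 18 + 22 + 46 + 11 + 55 + 60 + 47 + 38 + 57 + 53 = 407.
Each contributed unit returns 9.200 to the group, so the social optimum is full contribution by everyone: group total = 9.200 × 407 = 3744.40.
Efficiency loss = (9.200 − 1) × 407 = 3337.40.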